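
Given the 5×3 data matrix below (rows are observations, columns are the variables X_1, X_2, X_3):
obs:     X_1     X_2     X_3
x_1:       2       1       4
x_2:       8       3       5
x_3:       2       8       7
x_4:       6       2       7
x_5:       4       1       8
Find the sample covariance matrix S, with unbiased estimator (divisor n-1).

Step 1 — column means:
  mean(X_1) = (2 + 8 + 2 + 6 + 4) / 5 = 22/5 = 4.4
  mean(X_2) = (1 + 3 + 8 + 2 + 1) / 5 = 15/5 = 3
  mean(X_3) = (4 + 5 + 7 + 7 + 8) / 5 = 31/5 = 6.2

Step 2 — sample covariance S[i,j] = (1/(n-1)) · Σ_k (x_{k,i} - mean_i) · (x_{k,j} - mean_j), with n-1 = 4.
  S[X_1,X_1] = ((-2.4)·(-2.4) + (3.6)·(3.6) + (-2.4)·(-2.4) + (1.6)·(1.6) + (-0.4)·(-0.4)) / 4 = 27.2/4 = 6.8
  S[X_1,X_2] = ((-2.4)·(-2) + (3.6)·(0) + (-2.4)·(5) + (1.6)·(-1) + (-0.4)·(-2)) / 4 = -8/4 = -2
  S[X_1,X_3] = ((-2.4)·(-2.2) + (3.6)·(-1.2) + (-2.4)·(0.8) + (1.6)·(0.8) + (-0.4)·(1.8)) / 4 = -0.4/4 = -0.1
  S[X_2,X_2] = ((-2)·(-2) + (0)·(0) + (5)·(5) + (-1)·(-1) + (-2)·(-2)) / 4 = 34/4 = 8.5
  S[X_2,X_3] = ((-2)·(-2.2) + (0)·(-1.2) + (5)·(0.8) + (-1)·(0.8) + (-2)·(1.8)) / 4 = 4/4 = 1
  S[X_3,X_3] = ((-2.2)·(-2.2) + (-1.2)·(-1.2) + (0.8)·(0.8) + (0.8)·(0.8) + (1.8)·(1.8)) / 4 = 10.8/4 = 2.7

S is symmetric (S[j,i] = S[i,j]). Assembling:

S = [[6.8, -2, -0.1],
 [-2, 8.5, 1],
 [-0.1, 1, 2.7]]


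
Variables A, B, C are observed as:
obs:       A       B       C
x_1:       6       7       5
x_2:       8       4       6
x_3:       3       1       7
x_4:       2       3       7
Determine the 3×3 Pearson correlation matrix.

Step 1 — column means:
  mean(A) = (6 + 8 + 3 + 2) / 4 = 19/4 = 4.75
  mean(B) = (7 + 4 + 1 + 3) / 4 = 15/4 = 3.75
  mean(C) = (5 + 6 + 7 + 7) / 4 = 25/4 = 6.25

Step 2 — sample variances and covariances s[i,j] = (1/(n-1)) · Σ_k (x_{k,i} - mean_i) · (x_{k,j} - mean_j), with n-1 = 3:
  s[A,A] = ((1.25)·(1.25) + (3.25)·(3.25) + (-1.75)·(-1.75) + (-2.75)·(-2.75)) / 3 = 22.75/3 = 7.5833
  s[A,B] = ((1.25)·(3.25) + (3.25)·(0.25) + (-1.75)·(-2.75) + (-2.75)·(-0.75)) / 3 = 11.75/3 = 3.9167
  s[A,C] = ((1.25)·(-1.25) + (3.25)·(-0.25) + (-1.75)·(0.75) + (-2.75)·(0.75)) / 3 = -5.75/3 = -1.9167
  s[B,B] = ((3.25)·(3.25) + (0.25)·(0.25) + (-2.75)·(-2.75) + (-0.75)·(-0.75)) / 3 = 18.75/3 = 6.25
  s[B,C] = ((3.25)·(-1.25) + (0.25)·(-0.25) + (-2.75)·(0.75) + (-0.75)·(0.75)) / 3 = -6.75/3 = -2.25
  s[C,C] = ((-1.25)·(-1.25) + (-0.25)·(-0.25) + (0.75)·(0.75) + (0.75)·(0.75)) / 3 = 2.75/3 = 0.9167
  Sample standard deviations s_i = √(s[i,i]):
  s(A) = √(7.5833) = 2.7538
  s(B) = √(6.25) = 2.5
  s(C) = √(0.9167) = 0.9574

Step 3 — r_{ij} = s_{ij} / (s_i · s_j):
  r[A,A] = 1 (diagonal).
  r[A,B] = 3.9167 / (2.7538 · 2.5) = 3.9167 / 6.8845 = 0.5689
  r[A,C] = -1.9167 / (2.7538 · 0.9574) = -1.9167 / 2.6365 = -0.727
  r[B,B] = 1 (diagonal).
  r[B,C] = -2.25 / (2.5 · 0.9574) = -2.25 / 2.3936 = -0.94
  r[C,C] = 1 (diagonal).

R is symmetric with unit diagonal. Assembling:

R = [[1, 0.5689, -0.727],
 [0.5689, 1, -0.94],
 [-0.727, -0.94, 1]]


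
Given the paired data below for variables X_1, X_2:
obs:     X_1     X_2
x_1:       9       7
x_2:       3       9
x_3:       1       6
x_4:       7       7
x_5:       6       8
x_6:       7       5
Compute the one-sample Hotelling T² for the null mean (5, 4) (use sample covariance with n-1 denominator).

Step 1 — sample mean vector:
  mean(X_1) = (9 + 3 + 1 + 7 + 6 + 7) / 6 = 33/6 = 5.5
  mean(X_2) = (7 + 9 + 6 + 7 + 8 + 5) / 6 = 42/6 = 7
  x̄ = (5.5, 7),  deviation x̄ - mu_0 = (5.5, 7) - (5, 4) = (0.5, 3).

Step 2 — sample covariance matrix, S[i,j] = (1/(n-1)) · Σ_k (x_{k,i} - mean_i) · (x_{k,j} - mean_j), divisor n-1 = 5:
  S[X_1,X_1] = ((3.5)·(3.5) + (-2.5)·(-2.5) + (-4.5)·(-4.5) + (1.5)·(1.5) + (0.5)·(0.5) + (1.5)·(1.5)) / 5 = 43.5/5 = 8.7
  S[X_1,X_2] = ((3.5)·(0) + (-2.5)·(2) + (-4.5)·(-1) + (1.5)·(0) + (0.5)·(1) + (1.5)·(-2)) / 5 = -3/5 = -0.6
  S[X_2,X_2] = ((0)·(0) + (2)·(2) + (-1)·(-1) + (0)·(0) + (1)·(1) + (-2)·(-2)) / 5 = 10/5 = 2
  S = [[8.7, -0.6],
 [-0.6, 2]].

Step 3 — invert S. det(S) = 8.7·2 - (-0.6)² = 17.04.
  S^{-1} = (1/det) · [[d, -b], [-b, a]] = [[0.1174, 0.0352],
 [0.0352, 0.5106]].

Step 4 — quadratic form (x̄ - mu_0)^T · S^{-1} · (x̄ - mu_0):
  S^{-1} · (x̄ - mu_0) = (0.1643, 1.5493),
  (x̄ - mu_0)^T · [...] = (0.5)·(0.1643) + (3)·(1.5493) = 4.73.

Step 5 — scale by n: T² = 6 · 4.73 = 28.3803.

T² ≈ 28.3803


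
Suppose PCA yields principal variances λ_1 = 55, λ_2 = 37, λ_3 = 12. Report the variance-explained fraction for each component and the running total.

Step 1 — total variance = trace(Sigma) = Σ λ_i = 55 + 37 + 12 = 104.

Step 2 — fraction explained by component i = λ_i / Σ λ:
  PC1: 55/104 = 0.5288
  PC2: 37/104 = 0.3558
  PC3: 12/104 = 0.1154

Step 3 — cumulative fraction after k components = (λ_1 + ... + λ_k) / Σ λ:
  k = 1: 55/104 = 0.5288
  k = 2: (55 + 37)/104 = 92/104 = 0.8846
  k = 3: (55 + 37 + 12)/104 = 104/104 = 1

Summary (fraction, with percent):

explained: PC1 0.5288 (52.88%), PC2 0.3558 (35.58%), PC3 0.1154 (11.54%);  cumulative: 0.5288, 0.8846, 1


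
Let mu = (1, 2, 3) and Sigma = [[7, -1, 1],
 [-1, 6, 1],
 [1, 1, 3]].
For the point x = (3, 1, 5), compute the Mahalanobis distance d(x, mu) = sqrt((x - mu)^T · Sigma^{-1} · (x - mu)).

Step 1 — centre the observation: (x - mu) = (2, -1, 2).

Step 2 — invert Sigma (cofactor / det for 3×3, or solve directly):
  Sigma^{-1} = [[0.1574, 0.037, -0.0648],
 [0.037, 0.1852, -0.0741],
 [-0.0648, -0.0741, 0.3796]].

Step 3 — form the quadratic (x - mu)^T · Sigma^{-1} · (x - mu):
  Sigma^{-1} · (x - mu) = (0.1481, -0.2593, 0.7037).
  (x - mu)^T · [Sigma^{-1} · (x - mu)] = (2)·(0.1481) + (-1)·(-0.2593) + (2)·(0.7037) = 1.963.

Step 4 — take square root: d = √(1.963) ≈ 1.4011.

d(x, mu) = √(1.963) ≈ 1.4011


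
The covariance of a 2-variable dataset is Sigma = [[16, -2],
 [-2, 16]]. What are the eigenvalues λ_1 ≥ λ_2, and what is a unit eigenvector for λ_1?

Step 1 — characteristic polynomial of 2×2 Sigma:
  det(Sigma - λI) = λ² - trace · λ + det = 0.
  trace = 16 + 16 = 32, det = 16·16 - (-2)² = 252.
Step 2 — discriminant:
  Δ = trace² - 4·det = 1024 - 1008 = 16.
Step 3 — eigenvalues:
  λ = (trace ± √Δ)/2 = (32 ± 4)/2,
  λ_1 = 18,  λ_2 = 14.

Step 4 — unit eigenvector for λ_1: solve (Sigma - λ_1 I)v = 0. First row:
  (16 - 18)·v_x + (-2)·v_y = 0, i.e. (-2)·v_x + (-2)·v_y = 0,
  so v ∝ (b, λ_1 - a) = (-2, 2); multiply by -1 so the first entry is positive: u = (2, -2).
  ||u|| = √((2)² + (-2)²) = √(8) ≈ 2.8284,
  v_1 = u/||u|| ≈ (0.7071, -0.7071) (||v_1|| = 1).

λ_1 = 18,  λ_2 = 14;  v_1 ≈ (0.7071, -0.7071)


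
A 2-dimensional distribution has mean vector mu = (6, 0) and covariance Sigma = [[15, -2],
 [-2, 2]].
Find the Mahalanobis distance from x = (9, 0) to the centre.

Step 1 — centre the observation: (x - mu) = (3, 0).

Step 2 — invert Sigma. det(Sigma) = 15·2 - (-2)² = 26.
  Sigma^{-1} = (1/det) · [[d, -b], [-b, a]] = [[0.0769, 0.0769],
 [0.0769, 0.5769]].

Step 3 — form the quadratic (x - mu)^T · Sigma^{-1} · (x - mu):
  Sigma^{-1} · (x - mu) = (0.2308, 0.2308).
  (x - mu)^T · [Sigma^{-1} · (x - mu)] = (3)·(0.2308) + (0)·(0.2308) = 0.6923.

Step 4 — take square root: d = √(0.6923) ≈ 0.8321.

d(x, mu) = √(0.6923) ≈ 0.8321


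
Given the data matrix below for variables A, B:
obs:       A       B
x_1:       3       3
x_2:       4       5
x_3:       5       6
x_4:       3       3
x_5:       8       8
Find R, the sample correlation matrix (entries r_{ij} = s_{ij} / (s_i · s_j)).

Step 1 — column means:
  mean(A) = (3 + 4 + 5 + 3 + 8) / 5 = 23/5 = 4.6
  mean(B) = (3 + 5 + 6 + 3 + 8) / 5 = 25/5 = 5

Step 2 — sample variances and covariances s[i,j] = (1/(n-1)) · Σ_k (x_{k,i} - mean_i) · (x_{k,j} - mean_j), with n-1 = 4:
  s[A,A] = ((-1.6)·(-1.6) + (-0.6)·(-0.6) + (0.4)·(0.4) + (-1.6)·(-1.6) + (3.4)·(3.4)) / 4 = 17.2/4 = 4.3
  s[A,B] = ((-1.6)·(-2) + (-0.6)·(0) + (0.4)·(1) + (-1.6)·(-2) + (3.4)·(3)) / 4 = 17/4 = 4.25
  s[B,B] = ((-2)·(-2) + (0)·(0) + (1)·(1) + (-2)·(-2) + (3)·(3)) / 4 = 18/4 = 4.5
  Sample standard deviations s_i = √(s[i,i]):
  s(A) = √(4.3) = 2.0736
  s(B) = √(4.5) = 2.1213

Step 3 — r_{ij} = s_{ij} / (s_i · s_j):
  r[A,A] = 1 (diagonal).
  r[A,B] = 4.25 / (2.0736 · 2.1213) = 4.25 / 4.3989 = 0.9662
  r[B,B] = 1 (diagonal).

R is symmetric with unit diagonal. Assembling:

R = [[1, 0.9662],
 [0.9662, 1]]


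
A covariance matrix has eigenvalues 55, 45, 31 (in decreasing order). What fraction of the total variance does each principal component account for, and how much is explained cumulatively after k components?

Step 1 — total variance = trace(Sigma) = Σ λ_i = 55 + 45 + 31 = 131.

Step 2 — fraction explained by component i = λ_i / Σ λ:
  PC1: 55/131 = 0.4198
  PC2: 45/131 = 0.3435
  PC3: 31/131 = 0.2366

Step 3 — cumulative fraction after k components = (λ_1 + ... + λ_k) / Σ λ:
  k = 1: 55/131 = 0.4198
  k = 2: (55 + 45)/131 = 100/131 = 0.7634
  k = 3: (55 + 45 + 31)/131 = 131/131 = 1

Summary (fraction, with percent):

explained: PC1 0.4198 (41.98%), PC2 0.3435 (34.35%), PC3 0.2366 (23.66%);  cumulative: 0.4198, 0.7634, 1


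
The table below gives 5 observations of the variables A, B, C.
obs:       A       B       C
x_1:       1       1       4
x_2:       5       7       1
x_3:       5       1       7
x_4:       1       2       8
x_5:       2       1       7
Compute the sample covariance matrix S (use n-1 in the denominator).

Step 1 — column means:
  mean(A) = (1 + 5 + 5 + 1 + 2) / 5 = 14/5 = 2.8
  mean(B) = (1 + 7 + 1 + 2 + 1) / 5 = 12/5 = 2.4
  mean(C) = (4 + 1 + 7 + 8 + 7) / 5 = 27/5 = 5.4

Step 2 — sample covariance S[i,j] = (1/(n-1)) · Σ_k (x_{k,i} - mean_i) · (x_{k,j} - mean_j), with n-1 = 4.
  S[A,A] = ((-1.8)·(-1.8) + (2.2)·(2.2) + (2.2)·(2.2) + (-1.8)·(-1.8) + (-0.8)·(-0.8)) / 4 = 16.8/4 = 4.2
  S[A,B] = ((-1.8)·(-1.4) + (2.2)·(4.6) + (2.2)·(-1.4) + (-1.8)·(-0.4) + (-0.8)·(-1.4)) / 4 = 11.4/4 = 2.85
  S[A,C] = ((-1.8)·(-1.4) + (2.2)·(-4.4) + (2.2)·(1.6) + (-1.8)·(2.6) + (-0.8)·(1.6)) / 4 = -9.6/4 = -2.4
  S[B,B] = ((-1.4)·(-1.4) + (4.6)·(4.6) + (-1.4)·(-1.4) + (-0.4)·(-0.4) + (-1.4)·(-1.4)) / 4 = 27.2/4 = 6.8
  S[B,C] = ((-1.4)·(-1.4) + (4.6)·(-4.4) + (-1.4)·(1.6) + (-0.4)·(2.6) + (-1.4)·(1.6)) / 4 = -23.8/4 = -5.95
  S[C,C] = ((-1.4)·(-1.4) + (-4.4)·(-4.4) + (1.6)·(1.6) + (2.6)·(2.6) + (1.6)·(1.6)) / 4 = 33.2/4 = 8.3

S is symmetric (S[j,i] = S[i,j]). Assembling:

S = [[4.2, 2.85, -2.4],
 [2.85, 6.8, -5.95],
 [-2.4, -5.95, 8.3]]


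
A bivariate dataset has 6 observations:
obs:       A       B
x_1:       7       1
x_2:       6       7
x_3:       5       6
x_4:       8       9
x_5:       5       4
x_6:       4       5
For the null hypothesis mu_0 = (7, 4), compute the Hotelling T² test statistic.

Step 1 — sample mean vector:
  mean(A) = (7 + 6 + 5 + 8 + 5 + 4) / 6 = 35/6 = 5.8333
  mean(B) = (1 + 7 + 6 + 9 + 4 + 5) / 6 = 32/6 = 5.3333
  x̄ = (5.8333, 5.3333),  deviation x̄ - mu_0 = (5.8333, 5.3333) - (7, 4) = (-1.1667, 1.3333).

Step 2 — sample covariance matrix, S[i,j] = (1/(n-1)) · Σ_k (x_{k,i} - mean_i) · (x_{k,j} - mean_j), divisor n-1 = 5:
  S[A,A] = ((1.1667)·(1.1667) + (0.1667)·(0.1667) + (-0.8333)·(-0.8333) + (2.1667)·(2.1667) + (-0.8333)·(-0.8333) + (-1.8333)·(-1.8333)) / 5 = 10.8333/5 = 2.1667
  S[A,B] = ((1.1667)·(-4.3333) + (0.1667)·(1.6667) + (-0.8333)·(0.6667) + (2.1667)·(3.6667) + (-0.8333)·(-1.3333) + (-1.8333)·(-0.3333)) / 5 = 4.3333/5 = 0.8667
  S[B,B] = ((-4.3333)·(-4.3333) + (1.6667)·(1.6667) + (0.6667)·(0.6667) + (3.6667)·(3.6667) + (-1.3333)·(-1.3333) + (-0.3333)·(-0.3333)) / 5 = 37.3333/5 = 7.4667
  S = [[2.1667, 0.8667],
 [0.8667, 7.4667]].

Step 3 — invert S. det(S) = 2.1667·7.4667 - (0.8667)² = 15.4267.
  S^{-1} = (1/det) · [[d, -b], [-b, a]] = [[0.484, -0.0562],
 [-0.0562, 0.1404]].

Step 4 — quadratic form (x̄ - mu_0)^T · S^{-1} · (x̄ - mu_0):
  S^{-1} · (x̄ - mu_0) = (-0.6396, 0.2528),
  (x̄ - mu_0)^T · [...] = (-1.1667)·(-0.6396) + (1.3333)·(0.2528) = 1.0833.

Step 5 — scale by n: T² = 6 · 1.0833 = 6.4996.

T² ≈ 6.4996


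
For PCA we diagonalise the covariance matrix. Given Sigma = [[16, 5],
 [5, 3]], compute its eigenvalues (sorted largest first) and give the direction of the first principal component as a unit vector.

Step 1 — characteristic polynomial of 2×2 Sigma:
  det(Sigma - λI) = λ² - trace · λ + det = 0.
  trace = 16 + 3 = 19, det = 16·3 - (5)² = 23.
Step 2 — discriminant:
  Δ = trace² - 4·det = 361 - 92 = 269.
Step 3 — eigenvalues:
  λ = (trace ± √Δ)/2 = (19 ± 16.4012)/2,
  λ_1 = 17.7006,  λ_2 = 1.2994.

Step 4 — unit eigenvector for λ_1: solve (Sigma - λ_1 I)v = 0. First row:
  (16 - 17.7006)·v_x + (5)·v_y = 0, i.e. (-1.7006)·v_x + (5)·v_y = 0,
  so v ∝ (b, λ_1 - a) = (5, 1.7006) = u.
  ||u|| = √((5)² + (1.7006)²) = √(27.8921) ≈ 5.2813,
  v_1 = u/||u|| ≈ (0.9467, 0.322) (||v_1|| = 1).

λ_1 = 17.7006,  λ_2 = 1.2994;  v_1 ≈ (0.9467, 0.322)


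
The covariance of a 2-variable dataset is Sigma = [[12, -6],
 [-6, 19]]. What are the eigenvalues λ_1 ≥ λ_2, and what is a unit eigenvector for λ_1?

Step 1 — characteristic polynomial of 2×2 Sigma:
  det(Sigma - λI) = λ² - trace · λ + det = 0.
  trace = 12 + 19 = 31, det = 12·19 - (-6)² = 192.
Step 2 — discriminant:
  Δ = trace² - 4·det = 961 - 768 = 193.
Step 3 — eigenvalues:
  λ = (trace ± √Δ)/2 = (31 ± 13.8924)/2,
  λ_1 = 22.4462,  λ_2 = 8.5538.

Step 4 — unit eigenvector for λ_1: solve (Sigma - λ_1 I)v = 0. First row:
  (12 - 22.4462)·v_x + (-6)·v_y = 0, i.e. (-10.4462)·v_x + (-6)·v_y = 0,
  so v ∝ (b, λ_1 - a) = (-6, 10.4462); multiply by -1 so the first entry is positive: u = (6, -10.4462).
  ||u|| = √((6)² + (-10.4462)²) = √(145.1236) ≈ 12.0467,
  v_1 = u/||u|| ≈ (0.4981, -0.8671) (||v_1|| = 1).

λ_1 = 22.4462,  λ_2 = 8.5538;  v_1 ≈ (0.4981, -0.8671)


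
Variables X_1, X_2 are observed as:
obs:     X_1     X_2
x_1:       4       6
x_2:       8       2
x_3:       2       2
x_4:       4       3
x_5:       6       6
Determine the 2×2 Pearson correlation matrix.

Step 1 — column means:
  mean(X_1) = (4 + 8 + 2 + 4 + 6) / 5 = 24/5 = 4.8
  mean(X_2) = (6 + 2 + 2 + 3 + 6) / 5 = 19/5 = 3.8

Step 2 — sample variances and covariances s[i,j] = (1/(n-1)) · Σ_k (x_{k,i} - mean_i) · (x_{k,j} - mean_j), with n-1 = 4:
  s[X_1,X_1] = ((-0.8)·(-0.8) + (3.2)·(3.2) + (-2.8)·(-2.8) + (-0.8)·(-0.8) + (1.2)·(1.2)) / 4 = 20.8/4 = 5.2
  s[X_1,X_2] = ((-0.8)·(2.2) + (3.2)·(-1.8) + (-2.8)·(-1.8) + (-0.8)·(-0.8) + (1.2)·(2.2)) / 4 = 0.8/4 = 0.2
  s[X_2,X_2] = ((2.2)·(2.2) + (-1.8)·(-1.8) + (-1.8)·(-1.8) + (-0.8)·(-0.8) + (2.2)·(2.2)) / 4 = 16.8/4 = 4.2
  Sample standard deviations s_i = √(s[i,i]):
  s(X_1) = √(5.2) = 2.2804
  s(X_2) = √(4.2) = 2.0494

Step 3 — r_{ij} = s_{ij} / (s_i · s_j):
  r[X_1,X_1] = 1 (diagonal).
  r[X_1,X_2] = 0.2 / (2.2804 · 2.0494) = 0.2 / 4.6733 = 0.0428
  r[X_2,X_2] = 1 (diagonal).

R is symmetric with unit diagonal. Assembling:

R = [[1, 0.0428],
 [0.0428, 1]]


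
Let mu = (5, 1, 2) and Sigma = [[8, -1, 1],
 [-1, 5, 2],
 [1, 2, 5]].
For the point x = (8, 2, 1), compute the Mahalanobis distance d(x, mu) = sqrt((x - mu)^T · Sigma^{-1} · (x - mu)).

Step 1 — centre the observation: (x - mu) = (3, 1, -1).

Step 2 — invert Sigma (cofactor / det for 3×3, or solve directly):
  Sigma^{-1} = [[0.1364, 0.0455, -0.0455],
 [0.0455, 0.2532, -0.1104],
 [-0.0455, -0.1104, 0.2532]].

Step 3 — form the quadratic (x - mu)^T · Sigma^{-1} · (x - mu):
  Sigma^{-1} · (x - mu) = (0.5, 0.5, -0.5).
  (x - mu)^T · [Sigma^{-1} · (x - mu)] = (3)·(0.5) + (1)·(0.5) + (-1)·(-0.5) = 2.5.

Step 4 — take square root: d = √(2.5) ≈ 1.5811.

d(x, mu) = √(2.5) ≈ 1.5811


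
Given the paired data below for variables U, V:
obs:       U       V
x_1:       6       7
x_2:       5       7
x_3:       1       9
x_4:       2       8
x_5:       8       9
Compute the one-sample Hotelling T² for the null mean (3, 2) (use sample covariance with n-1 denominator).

Step 1 — sample mean vector:
  mean(U) = (6 + 5 + 1 + 2 + 8) / 5 = 22/5 = 4.4
  mean(V) = (7 + 7 + 9 + 8 + 9) / 5 = 40/5 = 8
  x̄ = (4.4, 8),  deviation x̄ - mu_0 = (4.4, 8) - (3, 2) = (1.4, 6).

Step 2 — sample covariance matrix, S[i,j] = (1/(n-1)) · Σ_k (x_{k,i} - mean_i) · (x_{k,j} - mean_j), divisor n-1 = 4:
  S[U,U] = ((1.6)·(1.6) + (0.6)·(0.6) + (-3.4)·(-3.4) + (-2.4)·(-2.4) + (3.6)·(3.6)) / 4 = 33.2/4 = 8.3
  S[U,V] = ((1.6)·(-1) + (0.6)·(-1) + (-3.4)·(1) + (-2.4)·(0) + (3.6)·(1)) / 4 = -2/4 = -0.5
  S[V,V] = ((-1)·(-1) + (-1)·(-1) + (1)·(1) + (0)·(0) + (1)·(1)) / 4 = 4/4 = 1
  S = [[8.3, -0.5],
 [-0.5, 1]].

Step 3 — invert S. det(S) = 8.3·1 - (-0.5)² = 8.05.
  S^{-1} = (1/det) · [[d, -b], [-b, a]] = [[0.1242, 0.0621],
 [0.0621, 1.0311]].

Step 4 — quadratic form (x̄ - mu_0)^T · S^{-1} · (x̄ - mu_0):
  S^{-1} · (x̄ - mu_0) = (0.5466, 6.2733),
  (x̄ - mu_0)^T · [...] = (1.4)·(0.5466) + (6)·(6.2733) = 38.405.

Step 5 — scale by n: T² = 5 · 38.405 = 192.0248.

T² ≈ 192.0248


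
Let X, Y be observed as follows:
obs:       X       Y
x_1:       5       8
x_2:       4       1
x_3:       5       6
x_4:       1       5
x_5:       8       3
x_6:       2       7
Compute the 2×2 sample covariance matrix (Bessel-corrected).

Step 1 — column means:
  mean(X) = (5 + 4 + 5 + 1 + 8 + 2) / 6 = 25/6 = 4.1667
  mean(Y) = (8 + 1 + 6 + 5 + 3 + 7) / 6 = 30/6 = 5

Step 2 — sample covariance S[i,j] = (1/(n-1)) · Σ_k (x_{k,i} - mean_i) · (x_{k,j} - mean_j), with n-1 = 5.
  S[X,X] = ((0.8333)·(0.8333) + (-0.1667)·(-0.1667) + (0.8333)·(0.8333) + (-3.1667)·(-3.1667) + (3.8333)·(3.8333) + (-2.1667)·(-2.1667)) / 5 = 30.8333/5 = 6.1667
  S[X,Y] = ((0.8333)·(3) + (-0.1667)·(-4) + (0.8333)·(1) + (-3.1667)·(0) + (3.8333)·(-2) + (-2.1667)·(2)) / 5 = -8/5 = -1.6
  S[Y,Y] = ((3)·(3) + (-4)·(-4) + (1)·(1) + (0)·(0) + (-2)·(-2) + (2)·(2)) / 5 = 34/5 = 6.8

S is symmetric (S[j,i] = S[i,j]). Assembling:

S = [[6.1667, -1.6],
 [-1.6, 6.8]]


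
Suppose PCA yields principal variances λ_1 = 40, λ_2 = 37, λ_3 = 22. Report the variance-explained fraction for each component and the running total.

Step 1 — total variance = trace(Sigma) = Σ λ_i = 40 + 37 + 22 = 99.

Step 2 — fraction explained by component i = λ_i / Σ λ:
  PC1: 40/99 = 0.404
  PC2: 37/99 = 0.3737
  PC3: 22/99 = 0.2222

Step 3 — cumulative fraction after k components = (λ_1 + ... + λ_k) / Σ λ:
  k = 1: 40/99 = 0.404
  k = 2: (40 + 37)/99 = 77/99 = 0.7778
  k = 3: (40 + 37 + 22)/99 = 99/99 = 1

Summary (fraction, with percent):

explained: PC1 0.404 (40.4%), PC2 0.3737 (37.37%), PC3 0.2222 (22.22%);  cumulative: 0.404, 0.7778, 1


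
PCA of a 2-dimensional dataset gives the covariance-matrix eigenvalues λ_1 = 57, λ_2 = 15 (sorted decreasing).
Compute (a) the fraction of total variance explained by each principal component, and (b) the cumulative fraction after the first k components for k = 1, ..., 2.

Step 1 — total variance = trace(Sigma) = Σ λ_i = 57 + 15 = 72.

Step 2 — fraction explained by component i = λ_i / Σ λ:
  PC1: 57/72 = 0.7917
  PC2: 15/72 = 0.2083

Step 3 — cumulative fraction after k components = (λ_1 + ... + λ_k) / Σ λ:
  k = 1: 57/72 = 0.7917
  k = 2: (57 + 15)/72 = 72/72 = 1

Summary (fraction, with percent):

explained: PC1 0.7917 (79.17%), PC2 0.2083 (20.83%);  cumulative: 0.7917, 1


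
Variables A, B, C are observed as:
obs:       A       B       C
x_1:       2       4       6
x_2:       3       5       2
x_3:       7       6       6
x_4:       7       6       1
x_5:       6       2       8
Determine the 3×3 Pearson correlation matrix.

Step 1 — column means:
  mean(A) = (2 + 3 + 7 + 7 + 6) / 5 = 25/5 = 5
  mean(B) = (4 + 5 + 6 + 6 + 2) / 5 = 23/5 = 4.6
  mean(C) = (6 + 2 + 6 + 1 + 8) / 5 = 23/5 = 4.6

Step 2 — sample variances and covariances s[i,j] = (1/(n-1)) · Σ_k (x_{k,i} - mean_i) · (x_{k,j} - mean_j), with n-1 = 4:
  s[A,A] = ((-3)·(-3) + (-2)·(-2) + (2)·(2) + (2)·(2) + (1)·(1)) / 4 = 22/4 = 5.5
  s[A,B] = ((-3)·(-0.6) + (-2)·(0.4) + (2)·(1.4) + (2)·(1.4) + (1)·(-2.6)) / 4 = 4/4 = 1
  s[A,C] = ((-3)·(1.4) + (-2)·(-2.6) + (2)·(1.4) + (2)·(-3.6) + (1)·(3.4)) / 4 = 0/4 = 0
  s[B,B] = ((-0.6)·(-0.6) + (0.4)·(0.4) + (1.4)·(1.4) + (1.4)·(1.4) + (-2.6)·(-2.6)) / 4 = 11.2/4 = 2.8
  s[B,C] = ((-0.6)·(1.4) + (0.4)·(-2.6) + (1.4)·(1.4) + (1.4)·(-3.6) + (-2.6)·(3.4)) / 4 = -13.8/4 = -3.45
  s[C,C] = ((1.4)·(1.4) + (-2.6)·(-2.6) + (1.4)·(1.4) + (-3.6)·(-3.6) + (3.4)·(3.4)) / 4 = 35.2/4 = 8.8
  Sample standard deviations s_i = √(s[i,i]):
  s(A) = √(5.5) = 2.3452
  s(B) = √(2.8) = 1.6733
  s(C) = √(8.8) = 2.9665

Step 3 — r_{ij} = s_{ij} / (s_i · s_j):
  r[A,A] = 1 (diagonal).
  r[A,B] = 1 / (2.3452 · 1.6733) = 1 / 3.9243 = 0.2548
  r[A,C] = 0 / (2.3452 · 2.9665) = 0 / 6.957 = 0
  r[B,B] = 1 (diagonal).
  r[B,C] = -3.45 / (1.6733 · 2.9665) = -3.45 / 4.9639 = -0.695
  r[C,C] = 1 (diagonal).

R is symmetric with unit diagonal. Assembling:

R = [[1, 0.2548, 0],
 [0.2548, 1, -0.695],
 [0, -0.695, 1]]


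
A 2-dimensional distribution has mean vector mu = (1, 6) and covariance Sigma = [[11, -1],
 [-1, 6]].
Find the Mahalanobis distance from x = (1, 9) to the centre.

Step 1 — centre the observation: (x - mu) = (0, 3).

Step 2 — invert Sigma. det(Sigma) = 11·6 - (-1)² = 65.
  Sigma^{-1} = (1/det) · [[d, -b], [-b, a]] = [[0.0923, 0.0154],
 [0.0154, 0.1692]].

Step 3 — form the quadratic (x - mu)^T · Sigma^{-1} · (x - mu):
  Sigma^{-1} · (x - mu) = (0.0462, 0.5077).
  (x - mu)^T · [Sigma^{-1} · (x - mu)] = (0)·(0.0462) + (3)·(0.5077) = 1.5231.

Step 4 — take square root: d = √(1.5231) ≈ 1.2341.

d(x, mu) = √(1.5231) ≈ 1.2341


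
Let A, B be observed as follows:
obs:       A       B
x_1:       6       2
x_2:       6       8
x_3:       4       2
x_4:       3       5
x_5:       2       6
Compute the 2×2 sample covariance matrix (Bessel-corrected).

Step 1 — column means:
  mean(A) = (6 + 6 + 4 + 3 + 2) / 5 = 21/5 = 4.2
  mean(B) = (2 + 8 + 2 + 5 + 6) / 5 = 23/5 = 4.6

Step 2 — sample covariance S[i,j] = (1/(n-1)) · Σ_k (x_{k,i} - mean_i) · (x_{k,j} - mean_j), with n-1 = 4.
  S[A,A] = ((1.8)·(1.8) + (1.8)·(1.8) + (-0.2)·(-0.2) + (-1.2)·(-1.2) + (-2.2)·(-2.2)) / 4 = 12.8/4 = 3.2
  S[A,B] = ((1.8)·(-2.6) + (1.8)·(3.4) + (-0.2)·(-2.6) + (-1.2)·(0.4) + (-2.2)·(1.4)) / 4 = -1.6/4 = -0.4
  S[B,B] = ((-2.6)·(-2.6) + (3.4)·(3.4) + (-2.6)·(-2.6) + (0.4)·(0.4) + (1.4)·(1.4)) / 4 = 27.2/4 = 6.8

S is symmetric (S[j,i] = S[i,j]). Assembling:

S = [[3.2, -0.4],
 [-0.4, 6.8]]


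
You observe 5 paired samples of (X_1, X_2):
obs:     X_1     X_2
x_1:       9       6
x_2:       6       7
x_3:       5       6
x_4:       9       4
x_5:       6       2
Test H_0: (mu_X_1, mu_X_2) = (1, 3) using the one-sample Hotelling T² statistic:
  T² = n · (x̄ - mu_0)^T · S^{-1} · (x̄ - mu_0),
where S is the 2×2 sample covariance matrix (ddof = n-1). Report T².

Step 1 — sample mean vector:
  mean(X_1) = (9 + 6 + 5 + 9 + 6) / 5 = 35/5 = 7
  mean(X_2) = (6 + 7 + 6 + 4 + 2) / 5 = 25/5 = 5
  x̄ = (7, 5),  deviation x̄ - mu_0 = (7, 5) - (1, 3) = (6, 2).

Step 2 — sample covariance matrix, S[i,j] = (1/(n-1)) · Σ_k (x_{k,i} - mean_i) · (x_{k,j} - mean_j), divisor n-1 = 4:
  S[X_1,X_1] = ((2)·(2) + (-1)·(-1) + (-2)·(-2) + (2)·(2) + (-1)·(-1)) / 4 = 14/4 = 3.5
  S[X_1,X_2] = ((2)·(1) + (-1)·(2) + (-2)·(1) + (2)·(-1) + (-1)·(-3)) / 4 = -1/4 = -0.25
  S[X_2,X_2] = ((1)·(1) + (2)·(2) + (1)·(1) + (-1)·(-1) + (-3)·(-3)) / 4 = 16/4 = 4
  S = [[3.5, -0.25],
 [-0.25, 4]].

Step 3 — invert S. det(S) = 3.5·4 - (-0.25)² = 13.9375.
  S^{-1} = (1/det) · [[d, -b], [-b, a]] = [[0.287, 0.0179],
 [0.0179, 0.2511]].

Step 4 — quadratic form (x̄ - mu_0)^T · S^{-1} · (x̄ - mu_0):
  S^{-1} · (x̄ - mu_0) = (1.7578, 0.6099),
  (x̄ - mu_0)^T · [...] = (6)·(1.7578) + (2)·(0.6099) = 11.7668.

Step 5 — scale by n: T² = 5 · 11.7668 = 58.8341.

T² ≈ 58.8341


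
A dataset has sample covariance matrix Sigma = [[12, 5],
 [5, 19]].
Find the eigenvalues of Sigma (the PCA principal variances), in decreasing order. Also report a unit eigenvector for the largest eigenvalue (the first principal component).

Step 1 — characteristic polynomial of 2×2 Sigma:
  det(Sigma - λI) = λ² - trace · λ + det = 0.
  trace = 12 + 19 = 31, det = 12·19 - (5)² = 203.
Step 2 — discriminant:
  Δ = trace² - 4·det = 961 - 812 = 149.
Step 3 — eigenvalues:
  λ = (trace ± √Δ)/2 = (31 ± 12.2066)/2,
  λ_1 = 21.6033,  λ_2 = 9.3967.

Step 4 — unit eigenvector for λ_1: solve (Sigma - λ_1 I)v = 0. First row:
  (12 - 21.6033)·v_x + (5)·v_y = 0, i.e. (-9.6033)·v_x + (5)·v_y = 0,
  so v ∝ (b, λ_1 - a) = (5, 9.6033) = u.
  ||u|| = √((5)² + (9.6033)²) = √(117.2229) ≈ 10.827,
  v_1 = u/||u|| ≈ (0.4618, 0.887) (||v_1|| = 1).

λ_1 = 21.6033,  λ_2 = 9.3967;  v_1 ≈ (0.4618, 0.887)


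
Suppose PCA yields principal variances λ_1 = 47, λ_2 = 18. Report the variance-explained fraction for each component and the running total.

Step 1 — total variance = trace(Sigma) = Σ λ_i = 47 + 18 = 65.

Step 2 — fraction explained by component i = λ_i / Σ λ:
  PC1: 47/65 = 0.7231
  PC2: 18/65 = 0.2769

Step 3 — cumulative fraction after k components = (λ_1 + ... + λ_k) / Σ λ:
  k = 1: 47/65 = 0.7231
  k = 2: (47 + 18)/65 = 65/65 = 1

Summary (fraction, with percent):

explained: PC1 0.7231 (72.31%), PC2 0.2769 (27.69%);  cumulative: 0.7231, 1


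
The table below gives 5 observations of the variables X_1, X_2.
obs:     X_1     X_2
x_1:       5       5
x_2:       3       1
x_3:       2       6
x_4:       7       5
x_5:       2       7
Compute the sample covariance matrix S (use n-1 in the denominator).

Step 1 — column means:
  mean(X_1) = (5 + 3 + 2 + 7 + 2) / 5 = 19/5 = 3.8
  mean(X_2) = (5 + 1 + 6 + 5 + 7) / 5 = 24/5 = 4.8

Step 2 — sample covariance S[i,j] = (1/(n-1)) · Σ_k (x_{k,i} - mean_i) · (x_{k,j} - mean_j), with n-1 = 4.
  S[X_1,X_1] = ((1.2)·(1.2) + (-0.8)·(-0.8) + (-1.8)·(-1.8) + (3.2)·(3.2) + (-1.8)·(-1.8)) / 4 = 18.8/4 = 4.7
  S[X_1,X_2] = ((1.2)·(0.2) + (-0.8)·(-3.8) + (-1.8)·(1.2) + (3.2)·(0.2) + (-1.8)·(2.2)) / 4 = -2.2/4 = -0.55
  S[X_2,X_2] = ((0.2)·(0.2) + (-3.8)·(-3.8) + (1.2)·(1.2) + (0.2)·(0.2) + (2.2)·(2.2)) / 4 = 20.8/4 = 5.2

S is symmetric (S[j,i] = S[i,j]). Assembling:

S = [[4.7, -0.55],
 [-0.55, 5.2]]


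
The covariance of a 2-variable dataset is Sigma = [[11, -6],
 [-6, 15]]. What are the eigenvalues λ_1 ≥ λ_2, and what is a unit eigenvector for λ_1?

Step 1 — characteristic polynomial of 2×2 Sigma:
  det(Sigma - λI) = λ² - trace · λ + det = 0.
  trace = 11 + 15 = 26, det = 11·15 - (-6)² = 129.
Step 2 — discriminant:
  Δ = trace² - 4·det = 676 - 516 = 160.
Step 3 — eigenvalues:
  λ = (trace ± √Δ)/2 = (26 ± 12.6491)/2,
  λ_1 = 19.3246,  λ_2 = 6.6754.

Step 4 — unit eigenvector for λ_1: solve (Sigma - λ_1 I)v = 0. First row:
  (11 - 19.3246)·v_x + (-6)·v_y = 0, i.e. (-8.3246)·v_x + (-6)·v_y = 0,
  so v ∝ (b, λ_1 - a) = (-6, 8.3246); multiply by -1 so the first entry is positive: u = (6, -8.3246).
  ||u|| = √((6)² + (-8.3246)²) = √(105.2982) ≈ 10.2615,
  v_1 = u/||u|| ≈ (0.5847, -0.8112) (||v_1|| = 1).

λ_1 = 19.3246,  λ_2 = 6.6754;  v_1 ≈ (0.5847, -0.8112)


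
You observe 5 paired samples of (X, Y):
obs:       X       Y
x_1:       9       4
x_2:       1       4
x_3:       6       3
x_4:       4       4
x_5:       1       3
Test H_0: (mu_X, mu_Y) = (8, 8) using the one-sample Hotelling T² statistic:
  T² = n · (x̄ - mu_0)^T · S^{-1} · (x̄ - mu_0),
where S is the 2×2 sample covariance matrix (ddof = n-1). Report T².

Step 1 — sample mean vector:
  mean(X) = (9 + 1 + 6 + 4 + 1) / 5 = 21/5 = 4.2
  mean(Y) = (4 + 4 + 3 + 4 + 3) / 5 = 18/5 = 3.6
  x̄ = (4.2, 3.6),  deviation x̄ - mu_0 = (4.2, 3.6) - (8, 8) = (-3.8, -4.4).

Step 2 — sample covariance matrix, S[i,j] = (1/(n-1)) · Σ_k (x_{k,i} - mean_i) · (x_{k,j} - mean_j), divisor n-1 = 4:
  S[X,X] = ((4.8)·(4.8) + (-3.2)·(-3.2) + (1.8)·(1.8) + (-0.2)·(-0.2) + (-3.2)·(-3.2)) / 4 = 46.8/4 = 11.7
  S[X,Y] = ((4.8)·(0.4) + (-3.2)·(0.4) + (1.8)·(-0.6) + (-0.2)·(0.4) + (-3.2)·(-0.6)) / 4 = 1.4/4 = 0.35
  S[Y,Y] = ((0.4)·(0.4) + (0.4)·(0.4) + (-0.6)·(-0.6) + (0.4)·(0.4) + (-0.6)·(-0.6)) / 4 = 1.2/4 = 0.3
  S = [[11.7, 0.35],
 [0.35, 0.3]].

Step 3 — invert S. det(S) = 11.7·0.3 - (0.35)² = 3.3875.
  S^{-1} = (1/det) · [[d, -b], [-b, a]] = [[0.0886, -0.1033],
 [-0.1033, 3.4539]].

Step 4 — quadratic form (x̄ - mu_0)^T · S^{-1} · (x̄ - mu_0):
  S^{-1} · (x̄ - mu_0) = (0.1181, -14.8044),
  (x̄ - mu_0)^T · [...] = (-3.8)·(0.1181) + (-4.4)·(-14.8044) = 64.6908.

Step 5 — scale by n: T² = 5 · 64.6908 = 323.4539.

T² ≈ 323.4539


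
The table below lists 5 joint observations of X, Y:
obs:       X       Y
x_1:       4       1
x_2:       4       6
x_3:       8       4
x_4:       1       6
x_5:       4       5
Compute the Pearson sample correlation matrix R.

Step 1 — column means:
  mean(X) = (4 + 4 + 8 + 1 + 4) / 5 = 21/5 = 4.2
  mean(Y) = (1 + 6 + 4 + 6 + 5) / 5 = 22/5 = 4.4

Step 2 — sample variances and covariances s[i,j] = (1/(n-1)) · Σ_k (x_{k,i} - mean_i) · (x_{k,j} - mean_j), with n-1 = 4:
  s[X,X] = ((-0.2)·(-0.2) + (-0.2)·(-0.2) + (3.8)·(3.8) + (-3.2)·(-3.2) + (-0.2)·(-0.2)) / 4 = 24.8/4 = 6.2
  s[X,Y] = ((-0.2)·(-3.4) + (-0.2)·(1.6) + (3.8)·(-0.4) + (-3.2)·(1.6) + (-0.2)·(0.6)) / 4 = -6.4/4 = -1.6
  s[Y,Y] = ((-3.4)·(-3.4) + (1.6)·(1.6) + (-0.4)·(-0.4) + (1.6)·(1.6) + (0.6)·(0.6)) / 4 = 17.2/4 = 4.3
  Sample standard deviations s_i = √(s[i,i]):
  s(X) = √(6.2) = 2.49
  s(Y) = √(4.3) = 2.0736

Step 3 — r_{ij} = s_{ij} / (s_i · s_j):
  r[X,X] = 1 (diagonal).
  r[X,Y] = -1.6 / (2.49 · 2.0736) = -1.6 / 5.1633 = -0.3099
  r[Y,Y] = 1 (diagonal).

R is symmetric with unit diagonal. Assembling:

R = [[1, -0.3099],
 [-0.3099, 1]]


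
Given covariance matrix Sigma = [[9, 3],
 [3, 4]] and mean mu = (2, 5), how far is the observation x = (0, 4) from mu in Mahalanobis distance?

Step 1 — centre the observation: (x - mu) = (-2, -1).

Step 2 — invert Sigma. det(Sigma) = 9·4 - (3)² = 27.
  Sigma^{-1} = (1/det) · [[d, -b], [-b, a]] = [[0.1481, -0.1111],
 [-0.1111, 0.3333]].

Step 3 — form the quadratic (x - mu)^T · Sigma^{-1} · (x - mu):
  Sigma^{-1} · (x - mu) = (-0.1852, -0.1111).
  (x - mu)^T · [Sigma^{-1} · (x - mu)] = (-2)·(-0.1852) + (-1)·(-0.1111) = 0.4815.

Step 4 — take square root: d = √(0.4815) ≈ 0.6939.

d(x, mu) = √(0.4815) ≈ 0.6939


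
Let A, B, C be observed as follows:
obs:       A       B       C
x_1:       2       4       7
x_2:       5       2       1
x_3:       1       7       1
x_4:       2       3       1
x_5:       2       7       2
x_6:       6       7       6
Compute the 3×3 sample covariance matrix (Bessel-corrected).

Step 1 — column means:
  mean(A) = (2 + 5 + 1 + 2 + 2 + 6) / 6 = 18/6 = 3
  mean(B) = (4 + 2 + 7 + 3 + 7 + 7) / 6 = 30/6 = 5
  mean(C) = (7 + 1 + 1 + 1 + 2 + 6) / 6 = 18/6 = 3

Step 2 — sample covariance S[i,j] = (1/(n-1)) · Σ_k (x_{k,i} - mean_i) · (x_{k,j} - mean_j), with n-1 = 5.
  S[A,A] = ((-1)·(-1) + (2)·(2) + (-2)·(-2) + (-1)·(-1) + (-1)·(-1) + (3)·(3)) / 5 = 20/5 = 4
  S[A,B] = ((-1)·(-1) + (2)·(-3) + (-2)·(2) + (-1)·(-2) + (-1)·(2) + (3)·(2)) / 5 = -3/5 = -0.6
  S[A,C] = ((-1)·(4) + (2)·(-2) + (-2)·(-2) + (-1)·(-2) + (-1)·(-1) + (3)·(3)) / 5 = 8/5 = 1.6
  S[B,B] = ((-1)·(-1) + (-3)·(-3) + (2)·(2) + (-2)·(-2) + (2)·(2) + (2)·(2)) / 5 = 26/5 = 5.2
  S[B,C] = ((-1)·(4) + (-3)·(-2) + (2)·(-2) + (-2)·(-2) + (2)·(-1) + (2)·(3)) / 5 = 6/5 = 1.2
  S[C,C] = ((4)·(4) + (-2)·(-2) + (-2)·(-2) + (-2)·(-2) + (-1)·(-1) + (3)·(3)) / 5 = 38/5 = 7.6

S is symmetric (S[j,i] = S[i,j]). Assembling:

S = [[4, -0.6, 1.6],
 [-0.6, 5.2, 1.2],
 [1.6, 1.2, 7.6]]


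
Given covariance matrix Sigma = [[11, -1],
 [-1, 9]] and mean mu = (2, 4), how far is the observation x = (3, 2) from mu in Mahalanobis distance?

Step 1 — centre the observation: (x - mu) = (1, -2).

Step 2 — invert Sigma. det(Sigma) = 11·9 - (-1)² = 98.
  Sigma^{-1} = (1/det) · [[d, -b], [-b, a]] = [[0.0918, 0.0102],
 [0.0102, 0.1122]].

Step 3 — form the quadratic (x - mu)^T · Sigma^{-1} · (x - mu):
  Sigma^{-1} · (x - mu) = (0.0714, -0.2143).
  (x - mu)^T · [Sigma^{-1} · (x - mu)] = (1)·(0.0714) + (-2)·(-0.2143) = 0.5.

Step 4 — take square root: d = √(0.5) ≈ 0.7071.

d(x, mu) = √(0.5) ≈ 0.7071


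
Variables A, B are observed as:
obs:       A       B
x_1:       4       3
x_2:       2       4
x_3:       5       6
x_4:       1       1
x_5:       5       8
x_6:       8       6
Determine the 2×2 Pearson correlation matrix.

Step 1 — column means:
  mean(A) = (4 + 2 + 5 + 1 + 5 + 8) / 6 = 25/6 = 4.1667
  mean(B) = (3 + 4 + 6 + 1 + 8 + 6) / 6 = 28/6 = 4.6667

Step 2 — sample variances and covariances s[i,j] = (1/(n-1)) · Σ_k (x_{k,i} - mean_i) · (x_{k,j} - mean_j), with n-1 = 5:
  s[A,A] = ((-0.1667)·(-0.1667) + (-2.1667)·(-2.1667) + (0.8333)·(0.8333) + (-3.1667)·(-3.1667) + (0.8333)·(0.8333) + (3.8333)·(3.8333)) / 5 = 30.8333/5 = 6.1667
  s[A,B] = ((-0.1667)·(-1.6667) + (-2.1667)·(-0.6667) + (0.8333)·(1.3333) + (-3.1667)·(-3.6667) + (0.8333)·(3.3333) + (3.8333)·(1.3333)) / 5 = 22.3333/5 = 4.4667
  s[B,B] = ((-1.6667)·(-1.6667) + (-0.6667)·(-0.6667) + (1.3333)·(1.3333) + (-3.6667)·(-3.6667) + (3.3333)·(3.3333) + (1.3333)·(1.3333)) / 5 = 31.3333/5 = 6.2667
  Sample standard deviations s_i = √(s[i,i]):
  s(A) = √(6.1667) = 2.4833
  s(B) = √(6.2667) = 2.5033

Step 3 — r_{ij} = s_{ij} / (s_i · s_j):
  r[A,A] = 1 (diagonal).
  r[A,B] = 4.4667 / (2.4833 · 2.5033) = 4.4667 / 6.2165 = 0.7185
  r[B,B] = 1 (diagonal).

R is symmetric with unit diagonal. Assembling:

R = [[1, 0.7185],
 [0.7185, 1]]


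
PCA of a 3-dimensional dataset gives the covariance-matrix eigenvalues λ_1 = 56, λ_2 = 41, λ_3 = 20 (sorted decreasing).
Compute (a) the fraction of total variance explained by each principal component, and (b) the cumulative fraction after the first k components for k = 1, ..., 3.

Step 1 — total variance = trace(Sigma) = Σ λ_i = 56 + 41 + 20 = 117.

Step 2 — fraction explained by component i = λ_i / Σ λ:
  PC1: 56/117 = 0.4786
  PC2: 41/117 = 0.3504
  PC3: 20/117 = 0.1709

Step 3 — cumulative fraction after k components = (λ_1 + ... + λ_k) / Σ λ:
  k = 1: 56/117 = 0.4786
  k = 2: (56 + 41)/117 = 97/117 = 0.8291
  k = 3: (56 + 41 + 20)/117 = 117/117 = 1

Summary (fraction, with percent):

explained: PC1 0.4786 (47.86%), PC2 0.3504 (35.04%), PC3 0.1709 (17.09%);  cumulative: 0.4786, 0.8291, 1


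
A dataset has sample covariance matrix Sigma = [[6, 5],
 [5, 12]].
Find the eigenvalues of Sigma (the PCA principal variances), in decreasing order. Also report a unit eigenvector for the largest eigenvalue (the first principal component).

Step 1 — characteristic polynomial of 2×2 Sigma:
  det(Sigma - λI) = λ² - trace · λ + det = 0.
  trace = 6 + 12 = 18, det = 6·12 - (5)² = 47.
Step 2 — discriminant:
  Δ = trace² - 4·det = 324 - 188 = 136.
Step 3 — eigenvalues:
  λ = (trace ± √Δ)/2 = (18 ± 11.6619)/2,
  λ_1 = 14.831,  λ_2 = 3.169.

Step 4 — unit eigenvector for λ_1: solve (Sigma - λ_1 I)v = 0. First row:
  (6 - 14.831)·v_x + (5)·v_y = 0, i.e. (-8.831)·v_x + (5)·v_y = 0,
  so v ∝ (b, λ_1 - a) = (5, 8.831) = u.
  ||u|| = √((5)² + (8.831)²) = √(102.9857) ≈ 10.1482,
  v_1 = u/||u|| ≈ (0.4927, 0.8702) (||v_1|| = 1).

λ_1 = 14.831,  λ_2 = 3.169;  v_1 ≈ (0.4927, 0.8702)


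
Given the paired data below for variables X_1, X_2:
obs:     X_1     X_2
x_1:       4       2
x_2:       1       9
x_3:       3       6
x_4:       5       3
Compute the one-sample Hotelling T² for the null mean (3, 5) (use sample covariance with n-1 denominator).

Step 1 — sample mean vector:
  mean(X_1) = (4 + 1 + 3 + 5) / 4 = 13/4 = 3.25
  mean(X_2) = (2 + 9 + 6 + 3) / 4 = 20/4 = 5
  x̄ = (3.25, 5),  deviation x̄ - mu_0 = (3.25, 5) - (3, 5) = (0.25, 0).

Step 2 — sample covariance matrix, S[i,j] = (1/(n-1)) · Σ_k (x_{k,i} - mean_i) · (x_{k,j} - mean_j), divisor n-1 = 3:
  S[X_1,X_1] = ((0.75)·(0.75) + (-2.25)·(-2.25) + (-0.25)·(-0.25) + (1.75)·(1.75)) / 3 = 8.75/3 = 2.9167
  S[X_1,X_2] = ((0.75)·(-3) + (-2.25)·(4) + (-0.25)·(1) + (1.75)·(-2)) / 3 = -15/3 = -5
  S[X_2,X_2] = ((-3)·(-3) + (4)·(4) + (1)·(1) + (-2)·(-2)) / 3 = 30/3 = 10
  S = [[2.9167, -5],
 [-5, 10]].

Step 3 — invert S. det(S) = 2.9167·10 - (-5)² = 4.1667.
  S^{-1} = (1/det) · [[d, -b], [-b, a]] = [[2.4, 1.2],
 [1.2, 0.7]].

Step 4 — quadratic form (x̄ - mu_0)^T · S^{-1} · (x̄ - mu_0):
  S^{-1} · (x̄ - mu_0) = (0.6, 0.3),
  (x̄ - mu_0)^T · [...] = (0.25)·(0.6) + (0)·(0.3) = 0.15.

Step 5 — scale by n: T² = 4 · 0.15 = 0.6.

T² ≈ 0.6


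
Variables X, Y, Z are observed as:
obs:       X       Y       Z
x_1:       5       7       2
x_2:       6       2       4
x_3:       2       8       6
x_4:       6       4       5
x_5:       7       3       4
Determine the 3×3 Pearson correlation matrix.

Step 1 — column means:
  mean(X) = (5 + 6 + 2 + 6 + 7) / 5 = 26/5 = 5.2
  mean(Y) = (7 + 2 + 8 + 4 + 3) / 5 = 24/5 = 4.8
  mean(Z) = (2 + 4 + 6 + 5 + 4) / 5 = 21/5 = 4.2

Step 2 — sample variances and covariances s[i,j] = (1/(n-1)) · Σ_k (x_{k,i} - mean_i) · (x_{k,j} - mean_j), with n-1 = 4:
  s[X,X] = ((-0.2)·(-0.2) + (0.8)·(0.8) + (-3.2)·(-3.2) + (0.8)·(0.8) + (1.8)·(1.8)) / 4 = 14.8/4 = 3.7
  s[X,Y] = ((-0.2)·(2.2) + (0.8)·(-2.8) + (-3.2)·(3.2) + (0.8)·(-0.8) + (1.8)·(-1.8)) / 4 = -16.8/4 = -4.2
  s[X,Z] = ((-0.2)·(-2.2) + (0.8)·(-0.2) + (-3.2)·(1.8) + (0.8)·(0.8) + (1.8)·(-0.2)) / 4 = -5.2/4 = -1.3
  s[Y,Y] = ((2.2)·(2.2) + (-2.8)·(-2.8) + (3.2)·(3.2) + (-0.8)·(-0.8) + (-1.8)·(-1.8)) / 4 = 26.8/4 = 6.7
  s[Y,Z] = ((2.2)·(-2.2) + (-2.8)·(-0.2) + (3.2)·(1.8) + (-0.8)·(0.8) + (-1.8)·(-0.2)) / 4 = 1.2/4 = 0.3
  s[Z,Z] = ((-2.2)·(-2.2) + (-0.2)·(-0.2) + (1.8)·(1.8) + (0.8)·(0.8) + (-0.2)·(-0.2)) / 4 = 8.8/4 = 2.2
  Sample standard deviations s_i = √(s[i,i]):
  s(X) = √(3.7) = 1.9235
  s(Y) = √(6.7) = 2.5884
  s(Z) = √(2.2) = 1.4832

Step 3 — r_{ij} = s_{ij} / (s_i · s_j):
  r[X,X] = 1 (diagonal).
  r[X,Y] = -4.2 / (1.9235 · 2.5884) = -4.2 / 4.979 = -0.8436
  r[X,Z] = -1.3 / (1.9235 · 1.4832) = -1.3 / 2.8531 = -0.4556
  r[Y,Y] = 1 (diagonal).
  r[Y,Z] = 0.3 / (2.5884 · 1.4832) = 0.3 / 3.8393 = 0.0781
  r[Z,Z] = 1 (diagonal).

R is symmetric with unit diagonal. Assembling:

R = [[1, -0.8436, -0.4556],
 [-0.8436, 1, 0.0781],
 [-0.4556, 0.0781, 1]]


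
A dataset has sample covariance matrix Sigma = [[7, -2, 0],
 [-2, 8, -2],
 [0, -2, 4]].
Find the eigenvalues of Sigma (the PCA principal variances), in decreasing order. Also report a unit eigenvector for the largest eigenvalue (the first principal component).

Step 1 — characteristic polynomial p(λ) = det(λI - Sigma) = λ³ - tr·λ² + c_1·λ - det, where tr = trace, c_1 = sum of the principal 2×2 minors, det = det(Sigma):
  tr = 7 + 8 + 4 = 19,
  c_1 = (7·8 - (-2)²) + (7·4 - (0)²) + (8·4 - (-2)²) = 52 + 28 + 28 = 108,
  det = 7·(8·4 - (-2)²) - (-2)·((-2)·4 - (-2)·(0)) + (0)·((-2)·(-2) - 8·(0)) = 7·(28) - (-2)·(-8) + (0)·(4) = 180.
  So p(λ) = λ³ - 19λ² + 108λ - 180.
Step 2 — look for an integer root (rational root theorem: any rational root is an integer divisor of 180). Testing λ = 3:
  p(3) = 27 - 171 + 324 - 180 = 0  ✓
  Dividing out (λ - 3): p(λ) = (λ - 3)(λ² - 16λ + 60).
Step 3 — remaining eigenvalues from the quadratic λ² - 16λ + 60 = 0:
  Δ = 16² - 4·60 = 256 - 240 = 16,  λ = (16 ± √16)/2 = (16 ± 4)/2 = 10 or 6.
  Sorted: λ_1 = 10,  λ_2 = 6,  λ_3 = 3  (check: sum = 19 = tr ✓).

Step 4 — unit eigenvector for λ_1 = 10: v spans the null space of (Sigma - λ_1 I), whose rows are
  r_1 = (-3, -2, 0),  r_2 = (-2, -2, -2),  r_3 = (0, -2, -6).
  v is orthogonal to every row, so take v ∝ r_1 × r_2 = ((-2)·(-2) - (0)·(-2), (0)·(-2) - (-3)·(-2), (-3)·(-2) - (-2)·(-2)) = (4, -6, 2).
  Rescale (divide by 2): u = (2, -3, 1).
  ||u|| = √((2)² + (-3)² + (1)²) = √(14) ≈ 3.7417,  v_1 = u/||u|| ≈ (0.5345, -0.8018, 0.2673) (||v_1|| = 1).

λ_1 = 10,  λ_2 = 6,  λ_3 = 3;  v_1 ≈ (0.5345, -0.8018, 0.2673)
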